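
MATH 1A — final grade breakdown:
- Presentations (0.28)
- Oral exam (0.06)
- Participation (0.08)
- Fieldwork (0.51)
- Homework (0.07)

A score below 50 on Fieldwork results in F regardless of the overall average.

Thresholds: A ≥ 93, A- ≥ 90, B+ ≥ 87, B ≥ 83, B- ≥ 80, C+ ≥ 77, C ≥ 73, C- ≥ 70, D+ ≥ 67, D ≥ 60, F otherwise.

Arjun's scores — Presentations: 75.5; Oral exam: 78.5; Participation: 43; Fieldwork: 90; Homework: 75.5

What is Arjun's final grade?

B-

Fieldwork score 90 ≥ 50: minimum met.
Weighted total:
  Presentations 75.5 × 0.28 = 21.14
  Oral exam 78.5 × 0.06 = 4.71
  Participation 43 × 0.08 = 3.44
  Fieldwork 90 × 0.51 = 45.9
  Homework 75.5 × 0.07 = 5.285
Sum = 80.475
80.475 is ≥ 80 and < 83 → B-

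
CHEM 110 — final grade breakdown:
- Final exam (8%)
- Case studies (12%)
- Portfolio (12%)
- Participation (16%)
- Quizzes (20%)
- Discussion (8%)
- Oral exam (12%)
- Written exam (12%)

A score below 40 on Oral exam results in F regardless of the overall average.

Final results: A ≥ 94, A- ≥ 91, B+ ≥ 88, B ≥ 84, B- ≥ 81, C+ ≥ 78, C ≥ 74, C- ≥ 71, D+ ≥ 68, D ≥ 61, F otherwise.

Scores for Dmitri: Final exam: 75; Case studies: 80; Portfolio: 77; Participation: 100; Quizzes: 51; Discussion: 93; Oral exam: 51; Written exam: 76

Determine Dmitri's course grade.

Oral exam score 51 ≥ 40: minimum met.
Weighted total:
  Final exam 75 × 0.08 = 6
  Case studies 80 × 0.12 = 9.6
  Portfolio 77 × 0.12 = 9.24
  Participation 100 × 0.16 = 16
  Quizzes 51 × 0.2 = 10.2
  Discussion 93 × 0.08 = 7.44
  Oral exam 51 × 0.12 = 6.12
  Written exam 76 × 0.12 = 9.12
Sum = 73.72
73.72 is ≥ 71 and < 74 → C-

C-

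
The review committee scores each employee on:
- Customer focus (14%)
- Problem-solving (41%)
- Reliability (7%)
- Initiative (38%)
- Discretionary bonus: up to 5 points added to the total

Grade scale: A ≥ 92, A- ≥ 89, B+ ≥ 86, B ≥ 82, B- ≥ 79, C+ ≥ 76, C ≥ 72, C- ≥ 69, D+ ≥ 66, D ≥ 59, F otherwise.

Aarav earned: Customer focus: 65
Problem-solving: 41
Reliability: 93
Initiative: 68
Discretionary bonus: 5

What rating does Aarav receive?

D

Weighted total:
  Customer focus 65 × 0.14 = 9.1
  Problem-solving 41 × 0.41 = 16.81
  Reliability 93 × 0.07 = 6.51
  Initiative 68 × 0.38 = 25.84
Sum = 58.26
Discretionary bonus: 58.26 + 5 = 63.26
63.26 is ≥ 59 and < 66 → D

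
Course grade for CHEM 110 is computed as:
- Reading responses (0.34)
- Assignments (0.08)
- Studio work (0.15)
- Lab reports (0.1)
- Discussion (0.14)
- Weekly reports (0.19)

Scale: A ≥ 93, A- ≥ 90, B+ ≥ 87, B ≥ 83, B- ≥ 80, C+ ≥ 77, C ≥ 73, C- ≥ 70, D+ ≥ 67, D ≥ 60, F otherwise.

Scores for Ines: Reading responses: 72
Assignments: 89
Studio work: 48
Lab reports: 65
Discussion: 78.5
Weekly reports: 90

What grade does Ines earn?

C

Weighted total:
  Reading responses 72 × 0.34 = 24.48
  Assignments 89 × 0.08 = 7.12
  Studio work 48 × 0.15 = 7.2
  Lab reports 65 × 0.1 = 6.5
  Discussion 78.5 × 0.14 = 10.99
  Weekly reports 90 × 0.19 = 17.1
Sum = 73.39
73.39 is ≥ 73 and < 77 → C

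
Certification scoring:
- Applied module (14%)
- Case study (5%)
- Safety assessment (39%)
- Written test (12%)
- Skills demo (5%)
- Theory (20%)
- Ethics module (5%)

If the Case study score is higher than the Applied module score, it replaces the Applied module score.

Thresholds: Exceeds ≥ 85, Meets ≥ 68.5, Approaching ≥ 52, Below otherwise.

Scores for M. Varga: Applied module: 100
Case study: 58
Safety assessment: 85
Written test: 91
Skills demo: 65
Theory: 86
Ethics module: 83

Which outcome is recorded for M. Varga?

Case study (58) ≤ Applied module (100), so Applied module stays at 100.
Weighted total:
  Applied module 100 × 0.14 = 14
  Case study 58 × 0.05 = 2.9
  Safety assessment 85 × 0.39 = 33.15
  Written test 91 × 0.12 = 10.92
  Skills demo 65 × 0.05 = 3.25
  Theory 86 × 0.2 = 17.2
  Ethics module 83 × 0.05 = 4.15
Sum = 85.57
85.57 ≥ 85 → Exceeds

Exceeds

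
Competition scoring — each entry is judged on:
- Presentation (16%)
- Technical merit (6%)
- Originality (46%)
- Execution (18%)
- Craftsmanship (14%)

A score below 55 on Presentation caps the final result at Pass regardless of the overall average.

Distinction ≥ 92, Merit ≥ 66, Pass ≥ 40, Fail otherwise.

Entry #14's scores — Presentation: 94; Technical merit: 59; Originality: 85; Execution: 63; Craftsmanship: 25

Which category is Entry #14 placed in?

Presentation score 94 ≥ 55: minimum met.
Weighted total:
  Presentation 94 × 0.16 = 15.04
  Technical merit 59 × 0.06 = 3.54
  Originality 85 × 0.46 = 39.1
  Execution 63 × 0.18 = 11.34
  Craftsmanship 25 × 0.14 = 3.5
Sum = 72.52
72.52 is ≥ 66 and < 92 → Merit

Merit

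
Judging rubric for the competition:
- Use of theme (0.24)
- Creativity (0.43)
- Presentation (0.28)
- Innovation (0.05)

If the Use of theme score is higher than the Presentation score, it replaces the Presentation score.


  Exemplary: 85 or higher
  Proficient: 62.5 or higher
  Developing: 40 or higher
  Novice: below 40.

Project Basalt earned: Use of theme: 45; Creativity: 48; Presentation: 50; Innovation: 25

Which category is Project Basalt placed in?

Developing

Use of theme (45) ≤ Presentation (50), so Presentation stays at 50.
Weighted total:
  Use of theme 45 × 0.24 = 10.8
  Creativity 48 × 0.43 = 20.64
  Presentation 50 × 0.28 = 14
  Innovation 25 × 0.05 = 1.25
Sum = 46.69
46.69 is ≥ 40 and < 62.5 → Developing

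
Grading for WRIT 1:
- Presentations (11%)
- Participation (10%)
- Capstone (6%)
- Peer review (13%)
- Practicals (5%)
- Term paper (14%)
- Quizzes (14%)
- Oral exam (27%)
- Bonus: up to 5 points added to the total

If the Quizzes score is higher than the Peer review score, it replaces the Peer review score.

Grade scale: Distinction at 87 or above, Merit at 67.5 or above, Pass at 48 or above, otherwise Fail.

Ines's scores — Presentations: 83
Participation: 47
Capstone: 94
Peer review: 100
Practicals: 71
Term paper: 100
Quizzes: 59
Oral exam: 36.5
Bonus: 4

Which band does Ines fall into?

Quizzes (59) ≤ Peer review (100), so Peer review stays at 100.
Weighted total:
  Presentations 83 × 0.11 = 9.13
  Participation 47 × 0.1 = 4.7
  Capstone 94 × 0.06 = 5.64
  Peer review 100 × 0.13 = 13
  Practicals 71 × 0.05 = 3.55
  Term paper 100 × 0.14 = 14
  Quizzes 59 × 0.14 = 8.26
  Oral exam 36.5 × 0.27 = 9.855
Sum = 68.135
Bonus: 68.135 + 4 = 72.135
72.135 is ≥ 67.5 and < 87 → Merit

Merit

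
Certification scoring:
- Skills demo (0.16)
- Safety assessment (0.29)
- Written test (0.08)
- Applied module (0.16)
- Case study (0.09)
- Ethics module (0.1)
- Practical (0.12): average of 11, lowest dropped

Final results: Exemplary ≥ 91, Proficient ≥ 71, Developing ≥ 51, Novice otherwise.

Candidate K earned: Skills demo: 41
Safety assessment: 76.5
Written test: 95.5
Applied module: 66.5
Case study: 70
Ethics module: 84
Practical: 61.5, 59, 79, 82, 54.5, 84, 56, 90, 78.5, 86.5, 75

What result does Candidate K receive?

Developing

Practical: drop 54.5 → average of remaining 10 = 751.5/10 = 75.15
Weighted total:
  Skills demo 41 × 0.16 = 6.56
  Safety assessment 76.5 × 0.29 = 22.185
  Written test 95.5 × 0.08 = 7.64
  Applied module 66.5 × 0.16 = 10.64
  Case study 70 × 0.09 = 6.3
  Ethics module 84 × 0.1 = 8.4
  Practical 75.15 × 0.12 = 9.018
Sum = 70.743
70.743 is ≥ 51 and < 71 → Developing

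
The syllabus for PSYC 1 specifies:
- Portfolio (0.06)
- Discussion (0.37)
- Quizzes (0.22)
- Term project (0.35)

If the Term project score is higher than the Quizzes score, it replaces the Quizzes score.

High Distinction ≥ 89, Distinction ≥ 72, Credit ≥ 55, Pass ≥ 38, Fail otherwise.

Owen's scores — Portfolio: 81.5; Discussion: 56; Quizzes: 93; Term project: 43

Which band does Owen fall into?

Credit

Term project (43) ≤ Quizzes (93), so Quizzes stays at 93.
Weighted total:
  Portfolio 81.5 × 0.06 = 4.89
  Discussion 56 × 0.37 = 20.72
  Quizzes 93 × 0.22 = 20.46
  Term project 43 × 0.35 = 15.05
Sum = 61.12
61.12 is ≥ 55 and < 72 → Credit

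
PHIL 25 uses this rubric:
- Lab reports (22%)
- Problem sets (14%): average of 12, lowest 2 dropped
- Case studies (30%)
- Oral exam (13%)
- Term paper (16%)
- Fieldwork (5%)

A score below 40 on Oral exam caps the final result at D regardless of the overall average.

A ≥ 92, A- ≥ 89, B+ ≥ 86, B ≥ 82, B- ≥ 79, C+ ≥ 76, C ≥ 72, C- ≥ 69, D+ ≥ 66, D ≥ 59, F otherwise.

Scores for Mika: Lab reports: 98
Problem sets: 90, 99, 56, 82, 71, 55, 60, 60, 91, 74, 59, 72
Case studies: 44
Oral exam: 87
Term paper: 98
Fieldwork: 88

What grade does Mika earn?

Problem sets: drop 55, 56 → average of remaining 10 = 758/10 = 75.8
Oral exam score 87 ≥ 40: minimum met.
Weighted total:
  Lab reports 98 × 0.22 = 21.56
  Problem sets 75.8 × 0.14 = 10.612
  Case studies 44 × 0.3 = 13.2
  Oral exam 87 × 0.13 = 11.31
  Term paper 98 × 0.16 = 15.68
  Fieldwork 88 × 0.05 = 4.4
Sum = 76.762
76.762 is ≥ 76 and < 79 → C+

C+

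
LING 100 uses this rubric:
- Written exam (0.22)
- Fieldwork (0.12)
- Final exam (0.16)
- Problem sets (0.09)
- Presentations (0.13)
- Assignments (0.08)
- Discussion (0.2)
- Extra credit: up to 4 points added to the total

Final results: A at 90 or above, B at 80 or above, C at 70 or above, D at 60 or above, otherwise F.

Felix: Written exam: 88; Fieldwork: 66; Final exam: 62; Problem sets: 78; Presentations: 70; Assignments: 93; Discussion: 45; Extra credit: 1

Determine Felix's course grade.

Weighted total:
  Written exam 88 × 0.22 = 19.36
  Fieldwork 66 × 0.12 = 7.92
  Final exam 62 × 0.16 = 9.92
  Problem sets 78 × 0.09 = 7.02
  Presentations 70 × 0.13 = 9.1
  Assignments 93 × 0.08 = 7.44
  Discussion 45 × 0.2 = 9
Sum = 69.76
Extra credit: 69.76 + 1 = 70.76
70.76 is ≥ 70 and < 80 → C

C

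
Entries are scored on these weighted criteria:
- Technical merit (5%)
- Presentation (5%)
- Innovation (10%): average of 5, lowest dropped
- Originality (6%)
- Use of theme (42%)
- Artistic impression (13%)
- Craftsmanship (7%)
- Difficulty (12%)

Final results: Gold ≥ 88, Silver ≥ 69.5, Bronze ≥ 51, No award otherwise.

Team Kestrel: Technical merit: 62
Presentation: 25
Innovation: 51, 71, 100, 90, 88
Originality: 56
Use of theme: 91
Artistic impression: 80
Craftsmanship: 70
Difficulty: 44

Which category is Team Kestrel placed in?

Innovation: drop 51 → average of remaining 4 = 349/4 = 87.25
Weighted total:
  Technical merit 62 × 0.05 = 3.1
  Presentation 25 × 0.05 = 1.25
  Innovation 87.25 × 0.1 = 8.725
  Originality 56 × 0.06 = 3.36
  Use of theme 91 × 0.42 = 38.22
  Artistic impression 80 × 0.13 = 10.4
  Craftsmanship 70 × 0.07 = 4.9
  Difficulty 44 × 0.12 = 5.28
Sum = 75.235
75.235 is ≥ 69.5 and < 88 → Silver

Silver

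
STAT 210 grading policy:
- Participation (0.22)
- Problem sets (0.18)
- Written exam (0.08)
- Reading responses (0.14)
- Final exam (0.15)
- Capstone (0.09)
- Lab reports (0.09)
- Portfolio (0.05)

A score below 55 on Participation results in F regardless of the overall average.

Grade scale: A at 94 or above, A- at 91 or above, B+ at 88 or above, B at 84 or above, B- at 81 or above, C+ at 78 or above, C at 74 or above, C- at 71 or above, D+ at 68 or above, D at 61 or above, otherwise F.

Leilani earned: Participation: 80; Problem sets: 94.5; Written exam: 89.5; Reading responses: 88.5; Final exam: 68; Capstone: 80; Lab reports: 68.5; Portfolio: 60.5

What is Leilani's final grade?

Participation score 80 ≥ 55: minimum met.
Weighted total:
  Participation 80 × 0.22 = 17.6
  Problem sets 94.5 × 0.18 = 17.01
  Written exam 89.5 × 0.08 = 7.16
  Reading responses 88.5 × 0.14 = 12.39
  Final exam 68 × 0.15 = 10.2
  Capstone 80 × 0.09 = 7.2
  Lab reports 68.5 × 0.09 = 6.165
  Portfolio 60.5 × 0.05 = 3.025
Sum = 80.75
80.75 is ≥ 78 and < 81 → C+

C+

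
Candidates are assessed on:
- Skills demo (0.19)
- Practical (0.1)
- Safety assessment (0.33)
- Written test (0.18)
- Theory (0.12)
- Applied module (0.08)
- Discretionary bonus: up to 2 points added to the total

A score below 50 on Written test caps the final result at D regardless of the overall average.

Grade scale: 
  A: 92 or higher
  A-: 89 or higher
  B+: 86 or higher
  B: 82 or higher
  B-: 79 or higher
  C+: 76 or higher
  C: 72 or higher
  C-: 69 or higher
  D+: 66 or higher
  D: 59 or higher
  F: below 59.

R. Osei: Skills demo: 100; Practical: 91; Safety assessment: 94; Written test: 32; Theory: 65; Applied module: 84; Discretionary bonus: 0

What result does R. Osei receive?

D

Written test score 32 < 50: minimum not met.
Weighted total:
  Skills demo 100 × 0.19 = 19
  Practical 91 × 0.1 = 9.1
  Safety assessment 94 × 0.33 = 31.02
  Written test 32 × 0.18 = 5.76
  Theory 65 × 0.12 = 7.8
  Applied module 84 × 0.08 = 6.72
Sum = 79.4
Discretionary bonus: 79.4 + 0 = 79.4
79.4 would be B-; cap at D applies → D.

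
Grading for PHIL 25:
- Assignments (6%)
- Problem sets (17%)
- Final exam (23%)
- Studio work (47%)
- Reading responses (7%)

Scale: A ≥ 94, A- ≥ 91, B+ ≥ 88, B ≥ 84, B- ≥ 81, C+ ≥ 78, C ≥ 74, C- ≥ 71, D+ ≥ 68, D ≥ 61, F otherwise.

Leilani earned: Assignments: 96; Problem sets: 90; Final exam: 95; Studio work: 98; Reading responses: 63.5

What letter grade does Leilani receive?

Weighted total:
  Assignments 96 × 0.06 = 5.76
  Problem sets 90 × 0.17 = 15.3
  Final exam 95 × 0.23 = 21.85
  Studio work 98 × 0.47 = 46.06
  Reading responses 63.5 × 0.07 = 4.445
Sum = 93.415
93.415 is ≥ 91 and < 94 → A-

A-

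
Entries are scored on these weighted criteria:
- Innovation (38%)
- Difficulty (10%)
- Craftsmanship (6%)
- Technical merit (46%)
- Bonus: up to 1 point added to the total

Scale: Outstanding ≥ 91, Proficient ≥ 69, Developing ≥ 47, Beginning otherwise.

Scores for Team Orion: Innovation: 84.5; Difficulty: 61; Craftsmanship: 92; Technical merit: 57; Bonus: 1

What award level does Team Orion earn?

Weighted total:
  Innovation 84.5 × 0.38 = 32.11
  Difficulty 61 × 0.1 = 6.1
  Craftsmanship 92 × 0.06 = 5.52
  Technical merit 57 × 0.46 = 26.22
Sum = 69.95
Bonus: 69.95 + 1 = 70.95
70.95 is ≥ 69 and < 91 → Proficient

Proficient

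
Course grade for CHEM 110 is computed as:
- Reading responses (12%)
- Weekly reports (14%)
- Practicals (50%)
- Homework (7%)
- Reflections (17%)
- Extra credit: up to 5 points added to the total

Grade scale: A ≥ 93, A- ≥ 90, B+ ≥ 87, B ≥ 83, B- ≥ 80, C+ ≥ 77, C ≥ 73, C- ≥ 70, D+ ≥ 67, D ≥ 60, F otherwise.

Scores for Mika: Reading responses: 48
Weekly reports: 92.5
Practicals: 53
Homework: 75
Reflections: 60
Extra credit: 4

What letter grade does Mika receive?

D

Weighted total:
  Reading responses 48 × 0.12 = 5.76
  Weekly reports 92.5 × 0.14 = 12.95
  Practicals 53 × 0.5 = 26.5
  Homework 75 × 0.07 = 5.25
  Reflections 60 × 0.17 = 10.2
Sum = 60.66
Extra credit: 60.66 + 4 = 64.66
64.66 is ≥ 60 and < 67 → D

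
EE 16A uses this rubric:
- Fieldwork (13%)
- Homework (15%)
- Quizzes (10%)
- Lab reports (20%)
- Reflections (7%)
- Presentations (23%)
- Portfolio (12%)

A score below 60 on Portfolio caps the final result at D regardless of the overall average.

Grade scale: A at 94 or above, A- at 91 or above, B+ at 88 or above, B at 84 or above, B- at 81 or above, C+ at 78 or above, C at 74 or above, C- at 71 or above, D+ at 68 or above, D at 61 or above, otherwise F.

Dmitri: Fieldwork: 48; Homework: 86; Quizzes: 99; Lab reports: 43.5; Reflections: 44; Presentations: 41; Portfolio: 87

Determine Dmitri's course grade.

Portfolio score 87 ≥ 60: minimum met.
Weighted total:
  Fieldwork 48 × 0.13 = 6.24
  Homework 86 × 0.15 = 12.9
  Quizzes 99 × 0.1 = 9.9
  Lab reports 43.5 × 0.2 = 8.7
  Reflections 44 × 0.07 = 3.08
  Presentations 41 × 0.23 = 9.43
  Portfolio 87 × 0.12 = 10.44
Sum = 60.69
60.69 < 61 → F

F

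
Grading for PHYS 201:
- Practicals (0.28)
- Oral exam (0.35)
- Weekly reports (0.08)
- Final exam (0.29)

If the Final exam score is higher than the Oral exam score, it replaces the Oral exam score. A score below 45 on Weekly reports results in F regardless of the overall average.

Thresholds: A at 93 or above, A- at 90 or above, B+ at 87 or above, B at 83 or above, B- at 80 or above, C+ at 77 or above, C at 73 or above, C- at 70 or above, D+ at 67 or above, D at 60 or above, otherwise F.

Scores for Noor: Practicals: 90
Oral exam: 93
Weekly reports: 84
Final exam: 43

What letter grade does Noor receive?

Final exam (43) ≤ Oral exam (93), so Oral exam stays at 93.
Weekly reports score 84 ≥ 45: minimum met.
Weighted total:
  Practicals 90 × 0.28 = 25.2
  Oral exam 93 × 0.35 = 32.55
  Weekly reports 84 × 0.08 = 6.72
  Final exam 43 × 0.29 = 12.47
Sum = 76.94
76.94 is ≥ 73 and < 77 → C

C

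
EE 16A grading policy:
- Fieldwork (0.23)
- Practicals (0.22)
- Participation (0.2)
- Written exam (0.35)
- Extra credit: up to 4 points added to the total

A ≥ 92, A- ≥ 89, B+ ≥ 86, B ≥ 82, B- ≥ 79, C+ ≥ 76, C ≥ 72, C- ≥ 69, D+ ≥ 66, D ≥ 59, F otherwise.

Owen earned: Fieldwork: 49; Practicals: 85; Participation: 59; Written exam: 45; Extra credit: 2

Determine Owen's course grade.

Weighted total:
  Fieldwork 49 × 0.23 = 11.27
  Practicals 85 × 0.22 = 18.7
  Participation 59 × 0.2 = 11.8
  Written exam 45 × 0.35 = 15.75
Sum = 57.52
Extra credit: 57.52 + 2 = 59.52
59.52 is ≥ 59 and < 66 → D

D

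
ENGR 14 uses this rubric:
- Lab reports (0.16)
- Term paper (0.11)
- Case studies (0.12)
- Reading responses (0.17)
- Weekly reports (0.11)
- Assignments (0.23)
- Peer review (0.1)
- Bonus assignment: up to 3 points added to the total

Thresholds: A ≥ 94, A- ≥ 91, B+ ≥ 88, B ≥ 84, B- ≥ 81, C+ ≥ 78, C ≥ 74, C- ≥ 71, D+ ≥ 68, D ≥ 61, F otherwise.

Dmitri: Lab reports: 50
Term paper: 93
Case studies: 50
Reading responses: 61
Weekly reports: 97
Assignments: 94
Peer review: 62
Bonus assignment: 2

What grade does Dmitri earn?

Weighted total:
  Lab reports 50 × 0.16 = 8
  Term paper 93 × 0.11 = 10.23
  Case studies 50 × 0.12 = 6
  Reading responses 61 × 0.17 = 10.37
  Weekly reports 97 × 0.11 = 10.67
  Assignments 94 × 0.23 = 21.62
  Peer review 62 × 0.1 = 6.2
Sum = 73.09
Bonus assignment: 73.09 + 2 = 75.09
75.09 is ≥ 74 and < 78 → C

C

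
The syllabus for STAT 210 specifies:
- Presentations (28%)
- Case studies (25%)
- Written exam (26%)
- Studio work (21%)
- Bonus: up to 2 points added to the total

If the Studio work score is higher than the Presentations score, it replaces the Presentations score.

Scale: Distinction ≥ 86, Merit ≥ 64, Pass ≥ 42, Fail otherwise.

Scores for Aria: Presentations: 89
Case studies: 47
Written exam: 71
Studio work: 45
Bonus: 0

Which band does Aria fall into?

Studio work (45) ≤ Presentations (89), so Presentations stays at 89.
Weighted total:
  Presentations 89 × 0.28 = 24.92
  Case studies 47 × 0.25 = 11.75
  Written exam 71 × 0.26 = 18.46
  Studio work 45 × 0.21 = 9.45
Sum = 64.58
Bonus: 64.58 + 0 = 64.58
64.58 is ≥ 64 and < 86 → Merit

Merit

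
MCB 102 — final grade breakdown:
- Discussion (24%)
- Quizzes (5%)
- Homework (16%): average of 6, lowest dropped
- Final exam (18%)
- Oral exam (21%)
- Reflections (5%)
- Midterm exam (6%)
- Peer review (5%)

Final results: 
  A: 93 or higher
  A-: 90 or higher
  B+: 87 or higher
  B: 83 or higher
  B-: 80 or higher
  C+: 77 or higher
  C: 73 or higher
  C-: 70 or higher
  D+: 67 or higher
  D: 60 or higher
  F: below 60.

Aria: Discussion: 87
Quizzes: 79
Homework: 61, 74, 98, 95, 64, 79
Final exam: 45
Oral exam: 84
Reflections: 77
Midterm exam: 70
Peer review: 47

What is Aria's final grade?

C

Homework: drop 61 → average of remaining 5 = 410/5 = 82
Weighted total:
  Discussion 87 × 0.24 = 20.88
  Quizzes 79 × 0.05 = 3.95
  Homework 82 × 0.16 = 13.12
  Final exam 45 × 0.18 = 8.1
  Oral exam 84 × 0.21 = 17.64
  Reflections 77 × 0.05 = 3.85
  Midterm exam 70 × 0.06 = 4.2
  Peer review 47 × 0.05 = 2.35
Sum = 74.09
74.09 is ≥ 73 and < 77 → C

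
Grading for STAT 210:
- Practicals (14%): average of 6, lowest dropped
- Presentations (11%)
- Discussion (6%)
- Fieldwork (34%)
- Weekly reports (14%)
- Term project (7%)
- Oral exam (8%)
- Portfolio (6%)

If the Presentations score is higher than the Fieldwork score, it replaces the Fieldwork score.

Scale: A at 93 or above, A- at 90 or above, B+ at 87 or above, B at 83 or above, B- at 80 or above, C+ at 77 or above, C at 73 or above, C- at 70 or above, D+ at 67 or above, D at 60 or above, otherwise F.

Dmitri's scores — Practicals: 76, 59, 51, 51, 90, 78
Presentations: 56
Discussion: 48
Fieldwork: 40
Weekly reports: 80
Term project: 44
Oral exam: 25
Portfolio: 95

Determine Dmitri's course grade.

F

Practicals: drop 51 → average of remaining 5 = 354/5 = 70.8
Presentations (56) > Fieldwork (40), so Fieldwork counts as 56.
Weighted total:
  Practicals 70.8 × 0.14 = 9.912
  Presentations 56 × 0.11 = 6.16
  Discussion 48 × 0.06 = 2.88
  Fieldwork 56 × 0.34 = 19.04
  Weekly reports 80 × 0.14 = 11.2
  Term project 44 × 0.07 = 3.08
  Oral exam 25 × 0.08 = 2
  Portfolio 95 × 0.06 = 5.7
Sum = 59.972
59.972 < 60 → F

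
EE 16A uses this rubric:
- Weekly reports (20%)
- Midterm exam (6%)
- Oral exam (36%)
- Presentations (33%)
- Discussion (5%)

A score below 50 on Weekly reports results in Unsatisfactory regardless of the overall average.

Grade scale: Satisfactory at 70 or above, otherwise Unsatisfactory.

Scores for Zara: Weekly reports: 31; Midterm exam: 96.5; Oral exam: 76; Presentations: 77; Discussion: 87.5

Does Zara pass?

Unsatisfactory

Weekly reports score 31 < 50: minimum not met.
Weighted total:
  Weekly reports 31 × 0.2 = 6.2
  Midterm exam 96.5 × 0.06 = 5.79
  Oral exam 76 × 0.36 = 27.36
  Presentations 77 × 0.33 = 25.41
  Discussion 87.5 × 0.05 = 4.375
Sum = 69.135
Because the Weekly reports minimum was not met, the result is Unsatisfactory.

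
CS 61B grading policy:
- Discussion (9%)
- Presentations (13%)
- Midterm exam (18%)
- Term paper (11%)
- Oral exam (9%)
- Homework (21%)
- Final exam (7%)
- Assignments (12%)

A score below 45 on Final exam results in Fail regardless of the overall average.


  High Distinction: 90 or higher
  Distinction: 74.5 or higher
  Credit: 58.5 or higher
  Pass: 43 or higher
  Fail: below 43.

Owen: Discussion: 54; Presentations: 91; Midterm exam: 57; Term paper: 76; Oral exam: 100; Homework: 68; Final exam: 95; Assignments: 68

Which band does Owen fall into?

Credit

Final exam score 95 ≥ 45: minimum met.
Weighted total:
  Discussion 54 × 0.09 = 4.86
  Presentations 91 × 0.13 = 11.83
  Midterm exam 57 × 0.18 = 10.26
  Term paper 76 × 0.11 = 8.36
  Oral exam 100 × 0.09 = 9
  Homework 68 × 0.21 = 14.28
  Final exam 95 × 0.07 = 6.65
  Assignments 68 × 0.12 = 8.16
Sum = 73.4
73.4 is ≥ 58.5 and < 74.5 → Credit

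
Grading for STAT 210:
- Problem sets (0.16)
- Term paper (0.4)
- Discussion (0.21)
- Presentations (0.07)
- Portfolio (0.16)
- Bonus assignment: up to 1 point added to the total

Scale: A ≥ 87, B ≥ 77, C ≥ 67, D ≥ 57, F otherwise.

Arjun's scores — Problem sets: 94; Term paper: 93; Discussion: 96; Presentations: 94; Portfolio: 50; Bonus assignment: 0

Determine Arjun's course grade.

Weighted total:
  Problem sets 94 × 0.16 = 15.04
  Term paper 93 × 0.4 = 37.2
  Discussion 96 × 0.21 = 20.16
  Presentations 94 × 0.07 = 6.58
  Portfolio 50 × 0.16 = 8
Sum = 86.98
Bonus assignment: 86.98 + 0 = 86.98
86.98 is ≥ 77 and < 87 → B

B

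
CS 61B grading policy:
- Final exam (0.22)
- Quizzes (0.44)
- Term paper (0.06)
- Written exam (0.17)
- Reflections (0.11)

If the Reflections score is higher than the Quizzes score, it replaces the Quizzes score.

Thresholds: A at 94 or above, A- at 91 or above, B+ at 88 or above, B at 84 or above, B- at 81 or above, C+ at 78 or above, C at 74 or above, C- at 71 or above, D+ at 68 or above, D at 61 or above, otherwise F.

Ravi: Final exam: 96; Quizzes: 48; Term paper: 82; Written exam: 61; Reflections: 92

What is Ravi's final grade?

Reflections (92) > Quizzes (48), so Quizzes counts as 92.
Weighted total:
  Final exam 96 × 0.22 = 21.12
  Quizzes 92 × 0.44 = 40.48
  Term paper 82 × 0.06 = 4.92
  Written exam 61 × 0.17 = 10.37
  Reflections 92 × 0.11 = 10.12
Sum = 87.01
87.01 is ≥ 84 and < 88 → B

B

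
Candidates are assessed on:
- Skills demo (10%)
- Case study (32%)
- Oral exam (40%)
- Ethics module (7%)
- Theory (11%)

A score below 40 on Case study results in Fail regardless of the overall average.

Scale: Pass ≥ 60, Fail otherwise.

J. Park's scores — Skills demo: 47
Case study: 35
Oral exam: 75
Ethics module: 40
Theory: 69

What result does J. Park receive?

Case study score 35 < 40: minimum not met.
Weighted total:
  Skills demo 47 × 0.1 = 4.7
  Case study 35 × 0.32 = 11.2
  Oral exam 75 × 0.4 = 30
  Ethics module 40 × 0.07 = 2.8
  Theory 69 × 0.11 = 7.59
Sum = 56.29
Because the Case study minimum was not met, the result is Fail.

Fail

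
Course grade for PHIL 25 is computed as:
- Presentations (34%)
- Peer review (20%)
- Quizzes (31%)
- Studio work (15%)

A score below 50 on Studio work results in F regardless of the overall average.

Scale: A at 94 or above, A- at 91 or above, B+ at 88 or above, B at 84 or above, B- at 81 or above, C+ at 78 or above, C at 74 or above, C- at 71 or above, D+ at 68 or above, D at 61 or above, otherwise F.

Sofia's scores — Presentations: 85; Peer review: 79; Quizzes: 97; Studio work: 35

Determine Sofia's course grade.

F

Studio work score 35 < 50: minimum not met.
Weighted total:
  Presentations 85 × 0.34 = 28.9
  Peer review 79 × 0.2 = 15.8
  Quizzes 97 × 0.31 = 30.07
  Studio work 35 × 0.15 = 5.25
Sum = 80.02
Because the Studio work minimum was not met, the result is F.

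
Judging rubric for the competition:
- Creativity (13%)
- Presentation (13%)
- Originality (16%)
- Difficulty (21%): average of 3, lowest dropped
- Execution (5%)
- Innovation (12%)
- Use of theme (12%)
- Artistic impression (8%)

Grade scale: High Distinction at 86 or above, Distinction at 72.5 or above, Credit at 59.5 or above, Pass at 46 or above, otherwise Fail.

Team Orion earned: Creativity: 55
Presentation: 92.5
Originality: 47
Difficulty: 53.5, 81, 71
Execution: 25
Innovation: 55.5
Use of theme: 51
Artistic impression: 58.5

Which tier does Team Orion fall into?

Difficulty: drop 53.5 → average of remaining 2 = 152/2 = 76
Weighted total:
  Creativity 55 × 0.13 = 7.15
  Presentation 92.5 × 0.13 = 12.025
  Originality 47 × 0.16 = 7.52
  Difficulty 76 × 0.21 = 15.96
  Execution 25 × 0.05 = 1.25
  Innovation 55.5 × 0.12 = 6.66
  Use of theme 51 × 0.12 = 6.12
  Artistic impression 58.5 × 0.08 = 4.68
Sum = 61.365
61.365 is ≥ 59.5 and < 72.5 → Credit

Credit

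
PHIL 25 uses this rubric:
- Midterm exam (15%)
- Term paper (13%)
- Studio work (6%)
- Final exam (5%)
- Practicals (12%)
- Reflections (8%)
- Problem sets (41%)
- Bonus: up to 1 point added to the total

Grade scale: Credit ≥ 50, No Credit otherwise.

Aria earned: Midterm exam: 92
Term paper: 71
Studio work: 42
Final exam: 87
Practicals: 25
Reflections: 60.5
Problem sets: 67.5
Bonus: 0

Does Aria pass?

Weighted total:
  Midterm exam 92 × 0.15 = 13.8
  Term paper 71 × 0.13 = 9.23
  Studio work 42 × 0.06 = 2.52
  Final exam 87 × 0.05 = 4.35
  Practicals 25 × 0.12 = 3
  Reflections 60.5 × 0.08 = 4.84
  Problem sets 67.5 × 0.41 = 27.675
Sum = 65.415
Bonus: 65.415 + 0 = 65.415
65.415 ≥ 50 → Credit

Credit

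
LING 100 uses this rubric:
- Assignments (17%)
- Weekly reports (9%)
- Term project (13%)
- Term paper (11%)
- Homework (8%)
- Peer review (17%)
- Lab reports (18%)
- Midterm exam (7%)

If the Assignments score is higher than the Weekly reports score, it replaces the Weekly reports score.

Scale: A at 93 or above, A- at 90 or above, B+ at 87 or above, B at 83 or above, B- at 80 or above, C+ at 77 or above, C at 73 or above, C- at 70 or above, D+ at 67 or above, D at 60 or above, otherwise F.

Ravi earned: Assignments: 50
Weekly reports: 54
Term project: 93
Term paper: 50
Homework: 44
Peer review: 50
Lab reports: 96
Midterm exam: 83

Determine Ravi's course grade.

D

Assignments (50) ≤ Weekly reports (54), so Weekly reports stays at 54.
Weighted total:
  Assignments 50 × 0.17 = 8.5
  Weekly reports 54 × 0.09 = 4.86
  Term project 93 × 0.13 = 12.09
  Term paper 50 × 0.11 = 5.5
  Homework 44 × 0.08 = 3.52
  Peer review 50 × 0.17 = 8.5
  Lab reports 96 × 0.18 = 17.28
  Midterm exam 83 × 0.07 = 5.81
Sum = 66.06
66.06 is ≥ 60 and < 67 → D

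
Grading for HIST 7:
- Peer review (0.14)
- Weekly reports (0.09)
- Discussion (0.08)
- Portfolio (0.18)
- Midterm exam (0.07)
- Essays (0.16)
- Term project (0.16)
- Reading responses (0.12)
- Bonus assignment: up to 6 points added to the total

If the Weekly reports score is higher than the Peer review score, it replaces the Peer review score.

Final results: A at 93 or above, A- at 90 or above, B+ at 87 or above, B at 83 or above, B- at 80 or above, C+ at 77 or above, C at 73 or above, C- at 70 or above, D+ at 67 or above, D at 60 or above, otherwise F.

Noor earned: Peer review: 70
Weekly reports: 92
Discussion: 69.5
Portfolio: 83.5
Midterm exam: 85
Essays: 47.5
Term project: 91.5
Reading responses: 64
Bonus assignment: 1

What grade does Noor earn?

Weekly reports (92) > Peer review (70), so Peer review counts as 92.
Weighted total:
  Peer review 92 × 0.14 = 12.88
  Weekly reports 92 × 0.09 = 8.28
  Discussion 69.5 × 0.08 = 5.56
  Portfolio 83.5 × 0.18 = 15.03
  Midterm exam 85 × 0.07 = 5.95
  Essays 47.5 × 0.16 = 7.6
  Term project 91.5 × 0.16 = 14.64
  Reading responses 64 × 0.12 = 7.68
Sum = 77.62
Bonus assignment: 77.62 + 1 = 78.62
78.62 is ≥ 77 and < 80 → C+

C+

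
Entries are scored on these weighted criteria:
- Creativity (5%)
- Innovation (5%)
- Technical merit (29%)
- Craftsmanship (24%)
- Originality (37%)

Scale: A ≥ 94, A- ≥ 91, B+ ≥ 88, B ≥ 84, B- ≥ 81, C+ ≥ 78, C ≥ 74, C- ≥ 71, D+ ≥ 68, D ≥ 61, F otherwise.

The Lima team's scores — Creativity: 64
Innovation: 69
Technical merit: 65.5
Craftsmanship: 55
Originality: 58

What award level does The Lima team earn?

F

Weighted total:
  Creativity 64 × 0.05 = 3.2
  Innovation 69 × 0.05 = 3.45
  Technical merit 65.5 × 0.29 = 18.995
  Craftsmanship 55 × 0.24 = 13.2
  Originality 58 × 0.37 = 21.46
Sum = 60.305
60.305 < 61 → F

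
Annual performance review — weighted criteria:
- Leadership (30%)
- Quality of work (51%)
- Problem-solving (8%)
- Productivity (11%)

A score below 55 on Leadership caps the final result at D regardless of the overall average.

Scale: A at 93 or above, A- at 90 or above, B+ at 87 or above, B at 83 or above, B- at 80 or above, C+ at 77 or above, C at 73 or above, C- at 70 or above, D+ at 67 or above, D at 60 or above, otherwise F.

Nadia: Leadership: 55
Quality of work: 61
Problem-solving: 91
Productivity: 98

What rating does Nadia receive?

Leadership score 55 ≥ 55: minimum met.
Weighted total:
  Leadership 55 × 0.3 = 16.5
  Quality of work 61 × 0.51 = 31.11
  Problem-solving 91 × 0.08 = 7.28
  Productivity 98 × 0.11 = 10.78
Sum = 65.67
65.67 is ≥ 60 and < 67 → D

D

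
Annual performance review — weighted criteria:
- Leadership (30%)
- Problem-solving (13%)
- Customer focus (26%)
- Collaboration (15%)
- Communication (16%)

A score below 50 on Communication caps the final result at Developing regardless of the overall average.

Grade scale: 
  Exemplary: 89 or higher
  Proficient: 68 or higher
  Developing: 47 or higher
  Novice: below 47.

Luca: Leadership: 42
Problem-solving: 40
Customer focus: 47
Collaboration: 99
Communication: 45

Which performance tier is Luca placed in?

Developing

Communication score 45 < 50: minimum not met.
Weighted total:
  Leadership 42 × 0.3 = 12.6
  Problem-solving 40 × 0.13 = 5.2
  Customer focus 47 × 0.26 = 12.22
  Collaboration 99 × 0.15 = 14.85
  Communication 45 × 0.16 = 7.2
Sum = 52.07
52.07 would be Developing; cap at Developing applies → Developing.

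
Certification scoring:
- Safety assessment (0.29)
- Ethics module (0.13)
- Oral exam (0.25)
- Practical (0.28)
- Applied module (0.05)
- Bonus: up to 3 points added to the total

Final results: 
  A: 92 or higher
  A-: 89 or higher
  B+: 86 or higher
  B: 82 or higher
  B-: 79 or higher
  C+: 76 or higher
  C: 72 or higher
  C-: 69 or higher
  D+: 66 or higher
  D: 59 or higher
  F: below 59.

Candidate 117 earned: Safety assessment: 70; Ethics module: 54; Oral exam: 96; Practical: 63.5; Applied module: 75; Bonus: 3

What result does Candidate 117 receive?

C

Weighted total:
  Safety assessment 70 × 0.29 = 20.3
  Ethics module 54 × 0.13 = 7.02
  Oral exam 96 × 0.25 = 24
  Practical 63.5 × 0.28 = 17.78
  Applied module 75 × 0.05 = 3.75
Sum = 72.85
Bonus: 72.85 + 3 = 75.85
75.85 is ≥ 72 and < 76 → C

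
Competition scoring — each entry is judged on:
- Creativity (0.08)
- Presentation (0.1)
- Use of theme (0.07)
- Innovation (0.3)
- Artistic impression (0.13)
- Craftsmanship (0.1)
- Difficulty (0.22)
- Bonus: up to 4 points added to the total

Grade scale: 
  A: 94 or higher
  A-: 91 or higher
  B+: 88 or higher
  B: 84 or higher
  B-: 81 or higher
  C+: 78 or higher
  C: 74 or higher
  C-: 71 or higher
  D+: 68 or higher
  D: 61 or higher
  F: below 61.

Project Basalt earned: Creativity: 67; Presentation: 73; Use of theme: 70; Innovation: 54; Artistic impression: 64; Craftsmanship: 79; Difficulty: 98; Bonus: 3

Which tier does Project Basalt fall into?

Weighted total:
  Creativity 67 × 0.08 = 5.36
  Presentation 73 × 0.1 = 7.3
  Use of theme 70 × 0.07 = 4.9
  Innovation 54 × 0.3 = 16.2
  Artistic impression 64 × 0.13 = 8.32
  Craftsmanship 79 × 0.1 = 7.9
  Difficulty 98 × 0.22 = 21.56
Sum = 71.54
Bonus: 71.54 + 3 = 74.54
74.54 is ≥ 74 and < 78 → C

C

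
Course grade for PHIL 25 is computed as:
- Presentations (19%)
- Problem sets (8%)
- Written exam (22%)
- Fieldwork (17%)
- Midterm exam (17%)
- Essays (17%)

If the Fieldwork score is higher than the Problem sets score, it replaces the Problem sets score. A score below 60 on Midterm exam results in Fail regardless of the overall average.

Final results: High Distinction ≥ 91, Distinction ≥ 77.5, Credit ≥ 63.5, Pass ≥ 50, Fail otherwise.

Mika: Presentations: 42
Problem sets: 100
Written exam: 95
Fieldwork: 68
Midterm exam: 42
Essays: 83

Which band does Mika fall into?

Fieldwork (68) ≤ Problem sets (100), so Problem sets stays at 100.
Midterm exam score 42 < 60: minimum not met.
Weighted total:
  Presentations 42 × 0.19 = 7.98
  Problem sets 100 × 0.08 = 8
  Written exam 95 × 0.22 = 20.9
  Fieldwork 68 × 0.17 = 11.56
  Midterm exam 42 × 0.17 = 7.14
  Essays 83 × 0.17 = 14.11
Sum = 69.69
Because the Midterm exam minimum was not met, the result is Fail.

Fail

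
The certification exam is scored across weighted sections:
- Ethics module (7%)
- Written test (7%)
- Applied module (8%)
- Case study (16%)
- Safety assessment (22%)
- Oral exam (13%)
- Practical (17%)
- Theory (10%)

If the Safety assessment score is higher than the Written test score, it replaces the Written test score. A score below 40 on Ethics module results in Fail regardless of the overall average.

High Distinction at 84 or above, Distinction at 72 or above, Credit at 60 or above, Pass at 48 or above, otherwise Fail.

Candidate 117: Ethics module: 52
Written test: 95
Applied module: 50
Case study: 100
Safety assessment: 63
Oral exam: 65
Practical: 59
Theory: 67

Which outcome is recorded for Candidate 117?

Credit

Safety assessment (63) ≤ Written test (95), so Written test stays at 95.
Ethics module score 52 ≥ 40: minimum met.
Weighted total:
  Ethics module 52 × 0.07 = 3.64
  Written test 95 × 0.07 = 6.65
  Applied module 50 × 0.08 = 4
  Case study 100 × 0.16 = 16
  Safety assessment 63 × 0.22 = 13.86
  Oral exam 65 × 0.13 = 8.45
  Practical 59 × 0.17 = 10.03
  Theory 67 × 0.1 = 6.7
Sum = 69.33
69.33 is ≥ 60 and < 72 → Credit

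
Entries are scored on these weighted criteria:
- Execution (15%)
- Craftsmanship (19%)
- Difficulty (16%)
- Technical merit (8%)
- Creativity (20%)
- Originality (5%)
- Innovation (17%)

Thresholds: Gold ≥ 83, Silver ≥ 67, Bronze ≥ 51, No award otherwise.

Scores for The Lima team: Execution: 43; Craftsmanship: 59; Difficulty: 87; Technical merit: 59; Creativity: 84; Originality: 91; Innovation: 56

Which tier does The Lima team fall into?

Silver

Weighted total:
  Execution 43 × 0.15 = 6.45
  Craftsmanship 59 × 0.19 = 11.21
  Difficulty 87 × 0.16 = 13.92
  Technical merit 59 × 0.08 = 4.72
  Creativity 84 × 0.2 = 16.8
  Originality 91 × 0.05 = 4.55
  Innovation 56 × 0.17 = 9.52
Sum = 67.17
67.17 is ≥ 67 and < 83 → Silver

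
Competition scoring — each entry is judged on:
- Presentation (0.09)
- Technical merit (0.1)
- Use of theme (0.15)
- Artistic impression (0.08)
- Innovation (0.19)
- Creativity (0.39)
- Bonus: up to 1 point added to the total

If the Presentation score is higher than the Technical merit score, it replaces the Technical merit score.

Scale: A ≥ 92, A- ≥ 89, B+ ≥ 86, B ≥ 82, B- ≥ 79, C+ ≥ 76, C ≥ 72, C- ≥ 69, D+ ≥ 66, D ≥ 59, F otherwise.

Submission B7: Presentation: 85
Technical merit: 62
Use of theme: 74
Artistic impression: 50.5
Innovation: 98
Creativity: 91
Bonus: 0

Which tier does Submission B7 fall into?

Presentation (85) > Technical merit (62), so Technical merit counts as 85.
Weighted total:
  Presentation 85 × 0.09 = 7.65
  Technical merit 85 × 0.1 = 8.5
  Use of theme 74 × 0.15 = 11.1
  Artistic impression 50.5 × 0.08 = 4.04
  Innovation 98 × 0.19 = 18.62
  Creativity 91 × 0.39 = 35.49
Sum = 85.4
Bonus: 85.4 + 0 = 85.4
85.4 is ≥ 82 and < 86 → B

B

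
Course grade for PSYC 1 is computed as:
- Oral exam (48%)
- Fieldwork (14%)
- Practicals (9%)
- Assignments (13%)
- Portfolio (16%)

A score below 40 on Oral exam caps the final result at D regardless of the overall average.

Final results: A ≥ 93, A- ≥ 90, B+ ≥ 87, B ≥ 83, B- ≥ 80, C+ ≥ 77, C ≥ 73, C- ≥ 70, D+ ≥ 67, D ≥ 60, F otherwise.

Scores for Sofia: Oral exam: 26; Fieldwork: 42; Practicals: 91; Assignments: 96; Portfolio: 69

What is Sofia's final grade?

Oral exam score 26 < 40: minimum not met.
Weighted total:
  Oral exam 26 × 0.48 = 12.48
  Fieldwork 42 × 0.14 = 5.88
  Practicals 91 × 0.09 = 8.19
  Assignments 96 × 0.13 = 12.48
  Portfolio 69 × 0.16 = 11.04
Sum = 50.07
50.07 would be F; cap at D applies → F.

F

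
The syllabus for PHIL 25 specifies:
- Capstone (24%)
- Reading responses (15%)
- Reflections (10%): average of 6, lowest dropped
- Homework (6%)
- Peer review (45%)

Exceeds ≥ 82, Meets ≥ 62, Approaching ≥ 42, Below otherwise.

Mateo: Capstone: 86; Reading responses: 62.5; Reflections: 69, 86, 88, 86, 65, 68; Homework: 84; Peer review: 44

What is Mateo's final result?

Meets

Reflections: drop 65 → average of remaining 5 = 397/5 = 79.4
Weighted total:
  Capstone 86 × 0.24 = 20.64
  Reading responses 62.5 × 0.15 = 9.375
  Reflections 79.4 × 0.1 = 7.94
  Homework 84 × 0.06 = 5.04
  Peer review 44 × 0.45 = 19.8
Sum = 62.795
62.795 is ≥ 62 and < 82 → Meets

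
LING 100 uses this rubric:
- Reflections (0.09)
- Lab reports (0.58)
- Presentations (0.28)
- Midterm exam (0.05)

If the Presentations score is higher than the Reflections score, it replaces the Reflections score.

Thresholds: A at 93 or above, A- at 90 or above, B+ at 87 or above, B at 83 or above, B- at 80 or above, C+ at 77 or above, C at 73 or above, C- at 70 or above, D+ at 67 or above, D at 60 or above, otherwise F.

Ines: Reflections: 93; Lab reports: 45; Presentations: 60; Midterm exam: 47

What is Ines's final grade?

Presentations (60) ≤ Reflections (93), so Reflections stays at 93.
Weighted total:
  Reflections 93 × 0.09 = 8.37
  Lab reports 45 × 0.58 = 26.1
  Presentations 60 × 0.28 = 16.8
  Midterm exam 47 × 0.05 = 2.35
Sum = 53.62
53.62 < 60 → F

F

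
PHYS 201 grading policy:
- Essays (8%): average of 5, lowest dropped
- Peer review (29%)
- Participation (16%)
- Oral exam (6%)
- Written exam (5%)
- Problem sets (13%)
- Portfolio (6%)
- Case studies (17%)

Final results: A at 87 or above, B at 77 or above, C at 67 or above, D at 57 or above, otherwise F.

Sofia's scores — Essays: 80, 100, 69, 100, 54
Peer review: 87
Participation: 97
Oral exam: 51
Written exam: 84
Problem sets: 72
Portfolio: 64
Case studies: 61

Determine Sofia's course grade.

Essays: drop 54 → average of remaining 4 = 349/4 = 87.25
Weighted total:
  Essays 87.25 × 0.08 = 6.98
  Peer review 87 × 0.29 = 25.23
  Participation 97 × 0.16 = 15.52
  Oral exam 51 × 0.06 = 3.06
  Written exam 84 × 0.05 = 4.2
  Problem sets 72 × 0.13 = 9.36
  Portfolio 64 × 0.06 = 3.84
  Case studies 61 × 0.17 = 10.37
Sum = 78.56
78.56 is ≥ 77 and < 87 → B

B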